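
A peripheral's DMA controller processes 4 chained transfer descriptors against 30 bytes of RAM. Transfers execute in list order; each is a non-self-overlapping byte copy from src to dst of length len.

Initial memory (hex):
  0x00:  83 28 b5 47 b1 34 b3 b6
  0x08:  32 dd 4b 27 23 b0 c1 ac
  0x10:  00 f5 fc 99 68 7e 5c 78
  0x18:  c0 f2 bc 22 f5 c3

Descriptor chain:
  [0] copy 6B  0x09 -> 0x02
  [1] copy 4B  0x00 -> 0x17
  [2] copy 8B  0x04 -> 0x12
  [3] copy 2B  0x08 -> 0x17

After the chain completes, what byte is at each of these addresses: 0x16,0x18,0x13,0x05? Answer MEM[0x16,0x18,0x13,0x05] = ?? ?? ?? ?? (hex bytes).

MEM[0x16,0x18,0x13,0x05] = 32 dd 23 23

[0] 0x09->0x02 len=6 : dd 4b 27 23 b0 c1
[1] 0x00->0x17 len=4 : 83 28 dd 4b
[2] 0x04->0x12 len=8 : 27 23 b0 c1 32 dd 4b 27
[3] 0x08->0x17 len=2 : 32 dd
query mem[0x16]=0x32, mem[0x18]=0xdd, mem[0x13]=0x23, mem[0x05]=0x23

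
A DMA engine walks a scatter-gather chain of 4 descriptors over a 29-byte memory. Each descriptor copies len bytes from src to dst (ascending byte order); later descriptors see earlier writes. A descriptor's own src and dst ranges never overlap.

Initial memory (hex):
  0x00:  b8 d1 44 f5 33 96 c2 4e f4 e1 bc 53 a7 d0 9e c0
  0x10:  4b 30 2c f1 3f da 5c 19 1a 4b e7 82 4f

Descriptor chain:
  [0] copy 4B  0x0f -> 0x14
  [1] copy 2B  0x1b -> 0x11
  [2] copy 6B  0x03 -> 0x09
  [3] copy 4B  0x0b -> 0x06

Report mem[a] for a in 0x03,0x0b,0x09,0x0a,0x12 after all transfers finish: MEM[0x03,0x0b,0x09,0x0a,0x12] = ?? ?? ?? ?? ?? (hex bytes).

MEM[0x03,0x0b,0x09,0x0a,0x12] = f5 96 f4 33 4f

#0 dst[0x14+4] := {0xc0,0x4b,0x30,0x2c}
#1 dst[0x11+2] := {0x82,0x4f}
#2 dst[0x09+6] := {0xf5,0x33,0x96,0xc2,0x4e,0xf4}
#3 dst[0x06+4] := {0x96,0xc2,0x4e,0xf4}
query mem[0x03]=0xf5, mem[0x0b]=0x96, mem[0x09]=0xf4, mem[0x0a]=0x33, mem[0x12]=0x4f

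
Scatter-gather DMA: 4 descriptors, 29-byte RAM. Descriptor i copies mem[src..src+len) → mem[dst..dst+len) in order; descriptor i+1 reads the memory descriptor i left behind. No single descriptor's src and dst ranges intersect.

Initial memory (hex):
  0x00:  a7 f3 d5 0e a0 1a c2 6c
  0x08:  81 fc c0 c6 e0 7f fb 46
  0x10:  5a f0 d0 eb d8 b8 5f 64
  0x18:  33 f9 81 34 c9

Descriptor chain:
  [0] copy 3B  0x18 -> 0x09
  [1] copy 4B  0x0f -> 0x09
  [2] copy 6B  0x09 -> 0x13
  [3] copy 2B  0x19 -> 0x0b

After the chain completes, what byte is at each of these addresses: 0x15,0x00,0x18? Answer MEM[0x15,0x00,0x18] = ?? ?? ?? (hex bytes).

MEM[0x15,0x00,0x18] = f0 a7 fb

[0] 0x18->0x09 len=3 : 33 f9 81
[1] 0x0f->0x09 len=4 : 46 5a f0 d0
[2] 0x09->0x13 len=6 : 46 5a f0 d0 7f fb
[3] 0x19->0x0b len=2 : f9 81
query mem[0x15]=0xf0, mem[0x00]=0xa7, mem[0x18]=0xfb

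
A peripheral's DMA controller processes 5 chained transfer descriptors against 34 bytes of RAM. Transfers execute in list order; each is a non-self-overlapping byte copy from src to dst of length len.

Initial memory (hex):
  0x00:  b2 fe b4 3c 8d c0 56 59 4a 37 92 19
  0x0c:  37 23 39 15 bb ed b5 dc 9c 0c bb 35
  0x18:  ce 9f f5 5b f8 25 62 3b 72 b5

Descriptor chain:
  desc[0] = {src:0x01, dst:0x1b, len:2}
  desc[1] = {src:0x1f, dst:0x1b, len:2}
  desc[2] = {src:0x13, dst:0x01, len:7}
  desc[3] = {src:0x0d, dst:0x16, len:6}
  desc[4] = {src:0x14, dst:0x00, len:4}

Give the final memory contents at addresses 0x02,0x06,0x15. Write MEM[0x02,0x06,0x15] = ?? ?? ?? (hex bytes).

MEM[0x02,0x06,0x15] = 23 ce 0c

  after D0: wrote 2B at 0x1b = feb4
  after D1: wrote 2B at 0x1b = 3b72
  after D2: wrote 7B at 0x01 = dc9c0cbb35ce9f
  after D3: wrote 6B at 0x16 = 233915bbedb5
  after D4: wrote 4B at 0x00 = 9c0c2339
query mem[0x02]=0x23, mem[0x06]=0xce, mem[0x15]=0x0c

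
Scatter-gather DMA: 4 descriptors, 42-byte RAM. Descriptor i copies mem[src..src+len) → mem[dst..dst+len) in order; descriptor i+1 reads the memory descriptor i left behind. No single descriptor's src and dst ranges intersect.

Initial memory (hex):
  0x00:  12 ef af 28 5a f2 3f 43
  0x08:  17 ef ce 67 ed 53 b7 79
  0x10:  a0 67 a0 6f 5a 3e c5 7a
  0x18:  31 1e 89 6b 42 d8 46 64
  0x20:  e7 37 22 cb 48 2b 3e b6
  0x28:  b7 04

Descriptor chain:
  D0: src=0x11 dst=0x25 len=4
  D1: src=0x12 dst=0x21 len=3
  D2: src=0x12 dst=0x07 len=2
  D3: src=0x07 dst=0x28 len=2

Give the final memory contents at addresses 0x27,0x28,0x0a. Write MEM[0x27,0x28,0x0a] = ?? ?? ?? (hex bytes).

MEM[0x27,0x28,0x0a] = 6f a0 ce

  after D0: wrote 4B at 0x25 = 67a06f5a
  after D1: wrote 3B at 0x21 = a06f5a
  after D2: wrote 2B at 0x07 = a06f
  after D3: wrote 2B at 0x28 = a06f
query mem[0x27]=0x6f, mem[0x28]=0xa0, mem[0x0a]=0xce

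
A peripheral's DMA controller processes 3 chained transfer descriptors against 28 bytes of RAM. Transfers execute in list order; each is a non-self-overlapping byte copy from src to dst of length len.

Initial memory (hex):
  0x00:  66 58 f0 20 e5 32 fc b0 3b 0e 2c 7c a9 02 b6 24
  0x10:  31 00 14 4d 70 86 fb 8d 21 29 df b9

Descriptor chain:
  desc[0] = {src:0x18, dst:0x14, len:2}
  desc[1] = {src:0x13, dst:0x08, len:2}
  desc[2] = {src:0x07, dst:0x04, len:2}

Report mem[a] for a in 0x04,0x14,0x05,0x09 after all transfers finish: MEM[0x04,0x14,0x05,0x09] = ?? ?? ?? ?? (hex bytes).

MEM[0x04,0x14,0x05,0x09] = b0 21 4d 21

#0 dst[0x14+2] := {0x21,0x29}
#1 dst[0x08+2] := {0x4d,0x21}
#2 dst[0x04+2] := {0xb0,0x4d}
query mem[0x04]=0xb0, mem[0x14]=0x21, mem[0x05]=0x4d, mem[0x09]=0x21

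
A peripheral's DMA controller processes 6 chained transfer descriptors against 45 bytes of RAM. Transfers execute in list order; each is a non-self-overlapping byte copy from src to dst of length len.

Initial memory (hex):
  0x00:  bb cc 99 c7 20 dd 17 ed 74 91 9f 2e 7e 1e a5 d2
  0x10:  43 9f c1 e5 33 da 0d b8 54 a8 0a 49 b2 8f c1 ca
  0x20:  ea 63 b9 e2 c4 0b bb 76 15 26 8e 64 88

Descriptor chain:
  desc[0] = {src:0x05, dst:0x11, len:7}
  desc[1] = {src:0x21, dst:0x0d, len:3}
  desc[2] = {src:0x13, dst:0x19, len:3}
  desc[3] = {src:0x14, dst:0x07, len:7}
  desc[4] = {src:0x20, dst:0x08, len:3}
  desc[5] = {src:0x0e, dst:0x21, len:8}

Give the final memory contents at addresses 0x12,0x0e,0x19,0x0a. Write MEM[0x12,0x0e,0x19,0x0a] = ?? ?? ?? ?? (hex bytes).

MEM[0x12,0x0e,0x19,0x0a] = 17 b9 ed b9

D0: mem[0x11..0x17] <- [dd 17 ed 74 91 9f 2e]
D1: mem[0x0d..0x0f] <- [63 b9 e2]
D2: mem[0x19..0x1b] <- [ed 74 91]
D3: mem[0x07..0x0d] <- [74 91 9f 2e 54 ed 74]
D4: mem[0x08..0x0a] <- [ea 63 b9]
D5: mem[0x21..0x28] <- [b9 e2 43 dd 17 ed 74 91]
query mem[0x12]=0x17, mem[0x0e]=0xb9, mem[0x19]=0xed, mem[0x0a]=0xb9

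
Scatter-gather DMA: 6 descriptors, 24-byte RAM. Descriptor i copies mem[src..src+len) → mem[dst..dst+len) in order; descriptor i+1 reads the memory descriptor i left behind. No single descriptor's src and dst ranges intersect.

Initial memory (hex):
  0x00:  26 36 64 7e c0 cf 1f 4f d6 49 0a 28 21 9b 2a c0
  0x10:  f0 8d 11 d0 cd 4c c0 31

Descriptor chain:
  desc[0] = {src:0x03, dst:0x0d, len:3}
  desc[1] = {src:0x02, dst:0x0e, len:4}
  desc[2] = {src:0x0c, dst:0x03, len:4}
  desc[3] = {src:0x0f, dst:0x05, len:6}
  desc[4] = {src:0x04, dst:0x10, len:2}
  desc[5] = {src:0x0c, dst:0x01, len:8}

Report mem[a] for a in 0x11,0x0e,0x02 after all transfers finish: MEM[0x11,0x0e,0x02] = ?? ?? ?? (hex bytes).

MEM[0x11,0x0e,0x02] = 7e 64 7e

[0] 0x03->0x0d len=3 : 7e c0 cf
[1] 0x02->0x0e len=4 : 64 7e c0 cf
[2] 0x0c->0x03 len=4 : 21 7e 64 7e
[3] 0x0f->0x05 len=6 : 7e c0 cf 11 d0 cd
[4] 0x04->0x10 len=2 : 7e 7e
[5] 0x0c->0x01 len=8 : 21 7e 64 7e 7e 7e 11 d0
query mem[0x11]=0x7e, mem[0x0e]=0x64, mem[0x02]=0x7e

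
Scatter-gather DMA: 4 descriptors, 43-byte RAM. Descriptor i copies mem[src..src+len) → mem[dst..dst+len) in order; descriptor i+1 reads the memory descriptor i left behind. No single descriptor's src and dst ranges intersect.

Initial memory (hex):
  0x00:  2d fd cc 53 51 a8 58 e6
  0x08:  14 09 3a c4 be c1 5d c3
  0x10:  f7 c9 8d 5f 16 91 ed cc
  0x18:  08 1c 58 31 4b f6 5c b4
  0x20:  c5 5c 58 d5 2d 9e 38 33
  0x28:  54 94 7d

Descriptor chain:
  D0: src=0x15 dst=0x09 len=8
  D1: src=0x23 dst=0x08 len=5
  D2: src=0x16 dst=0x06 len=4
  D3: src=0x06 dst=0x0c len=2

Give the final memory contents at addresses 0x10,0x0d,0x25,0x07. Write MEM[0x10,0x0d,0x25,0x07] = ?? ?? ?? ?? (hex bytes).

MEM[0x10,0x0d,0x25,0x07] = 4b cc 9e cc

D0: mem[0x09..0x10] <- [91 ed cc 08 1c 58 31 4b]
D1: mem[0x08..0x0c] <- [d5 2d 9e 38 33]
D2: mem[0x06..0x09] <- [ed cc 08 1c]
D3: mem[0x0c..0x0d] <- [ed cc]
query mem[0x10]=0x4b, mem[0x0d]=0xcc, mem[0x25]=0x9e, mem[0x07]=0xcc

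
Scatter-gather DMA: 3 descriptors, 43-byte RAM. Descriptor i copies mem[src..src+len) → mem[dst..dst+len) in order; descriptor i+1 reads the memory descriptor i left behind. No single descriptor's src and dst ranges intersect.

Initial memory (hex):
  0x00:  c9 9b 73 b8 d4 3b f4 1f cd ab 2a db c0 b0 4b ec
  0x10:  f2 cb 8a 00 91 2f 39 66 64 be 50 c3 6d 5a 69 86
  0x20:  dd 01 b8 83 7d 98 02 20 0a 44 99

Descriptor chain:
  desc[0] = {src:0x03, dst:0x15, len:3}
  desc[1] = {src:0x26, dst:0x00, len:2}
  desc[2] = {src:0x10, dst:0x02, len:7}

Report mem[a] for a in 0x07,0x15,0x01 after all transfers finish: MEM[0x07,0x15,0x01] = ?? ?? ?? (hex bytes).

D0: mem[0x15..0x17] <- [b8 d4 3b]
D1: mem[0x00..0x01] <- [02 20]
D2: mem[0x02..0x08] <- [f2 cb 8a 00 91 b8 d4]
query mem[0x07]=0xb8, mem[0x15]=0xb8, mem[0x01]=0x20

MEM[0x07,0x15,0x01] = b8 b8 20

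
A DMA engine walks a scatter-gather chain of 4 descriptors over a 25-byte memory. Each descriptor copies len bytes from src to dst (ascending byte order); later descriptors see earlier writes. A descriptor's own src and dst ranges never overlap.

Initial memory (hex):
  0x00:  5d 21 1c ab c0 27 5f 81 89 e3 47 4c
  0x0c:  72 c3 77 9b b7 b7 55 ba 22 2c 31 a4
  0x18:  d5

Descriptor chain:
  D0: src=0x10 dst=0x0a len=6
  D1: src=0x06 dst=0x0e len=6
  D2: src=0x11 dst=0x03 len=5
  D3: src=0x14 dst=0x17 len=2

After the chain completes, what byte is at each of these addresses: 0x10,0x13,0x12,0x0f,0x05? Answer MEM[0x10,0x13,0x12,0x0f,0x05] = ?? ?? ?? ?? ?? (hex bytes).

MEM[0x10,0x13,0x12,0x0f,0x05] = 89 b7 b7 81 b7

D0: mem[0x0a..0x0f] <- [b7 b7 55 ba 22 2c]
D1: mem[0x0e..0x13] <- [5f 81 89 e3 b7 b7]
D2: mem[0x03..0x07] <- [e3 b7 b7 22 2c]
D3: mem[0x17..0x18] <- [22 2c]
query mem[0x10]=0x89, mem[0x13]=0xb7, mem[0x12]=0xb7, mem[0x0f]=0x81, mem[0x05]=0xb7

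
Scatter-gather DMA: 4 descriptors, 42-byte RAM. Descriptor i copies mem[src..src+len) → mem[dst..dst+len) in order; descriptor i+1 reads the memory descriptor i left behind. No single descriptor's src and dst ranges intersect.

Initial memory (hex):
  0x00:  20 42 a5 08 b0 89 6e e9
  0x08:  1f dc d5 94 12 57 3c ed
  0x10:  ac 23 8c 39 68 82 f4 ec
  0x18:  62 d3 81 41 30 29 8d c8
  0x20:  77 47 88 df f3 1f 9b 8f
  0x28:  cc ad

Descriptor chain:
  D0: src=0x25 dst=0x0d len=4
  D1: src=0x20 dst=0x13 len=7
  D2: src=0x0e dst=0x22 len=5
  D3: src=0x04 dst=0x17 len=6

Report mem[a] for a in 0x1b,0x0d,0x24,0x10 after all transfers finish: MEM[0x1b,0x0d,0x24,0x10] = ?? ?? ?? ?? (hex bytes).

#0 dst[0x0d+4] := {0x1f,0x9b,0x8f,0xcc}
#1 dst[0x13+7] := {0x77,0x47,0x88,0xdf,0xf3,0x1f,0x9b}
#2 dst[0x22+5] := {0x9b,0x8f,0xcc,0x23,0x8c}
#3 dst[0x17+6] := {0xb0,0x89,0x6e,0xe9,0x1f,0xdc}
query mem[0x1b]=0x1f, mem[0x0d]=0x1f, mem[0x24]=0xcc, mem[0x10]=0xcc

MEM[0x1b,0x0d,0x24,0x10] = 1f 1f cc cc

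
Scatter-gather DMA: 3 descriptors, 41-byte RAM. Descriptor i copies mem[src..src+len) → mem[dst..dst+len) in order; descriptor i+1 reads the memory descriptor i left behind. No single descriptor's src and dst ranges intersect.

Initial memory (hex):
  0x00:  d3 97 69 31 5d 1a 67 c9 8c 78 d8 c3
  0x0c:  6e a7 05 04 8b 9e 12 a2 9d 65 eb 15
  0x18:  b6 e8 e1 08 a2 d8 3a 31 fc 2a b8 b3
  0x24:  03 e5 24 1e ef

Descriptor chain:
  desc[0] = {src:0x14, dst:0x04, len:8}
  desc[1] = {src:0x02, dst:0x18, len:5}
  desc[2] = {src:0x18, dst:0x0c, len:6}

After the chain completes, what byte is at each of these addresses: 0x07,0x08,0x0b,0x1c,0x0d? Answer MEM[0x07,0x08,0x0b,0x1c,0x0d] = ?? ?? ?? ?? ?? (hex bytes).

MEM[0x07,0x08,0x0b,0x1c,0x0d] = 15 b6 08 eb 31

D0: mem[0x04..0x0b] <- [9d 65 eb 15 b6 e8 e1 08]
D1: mem[0x18..0x1c] <- [69 31 9d 65 eb]
D2: mem[0x0c..0x11] <- [69 31 9d 65 eb d8]
query mem[0x07]=0x15, mem[0x08]=0xb6, mem[0x0b]=0x08, mem[0x1c]=0xeb, mem[0x0d]=0x31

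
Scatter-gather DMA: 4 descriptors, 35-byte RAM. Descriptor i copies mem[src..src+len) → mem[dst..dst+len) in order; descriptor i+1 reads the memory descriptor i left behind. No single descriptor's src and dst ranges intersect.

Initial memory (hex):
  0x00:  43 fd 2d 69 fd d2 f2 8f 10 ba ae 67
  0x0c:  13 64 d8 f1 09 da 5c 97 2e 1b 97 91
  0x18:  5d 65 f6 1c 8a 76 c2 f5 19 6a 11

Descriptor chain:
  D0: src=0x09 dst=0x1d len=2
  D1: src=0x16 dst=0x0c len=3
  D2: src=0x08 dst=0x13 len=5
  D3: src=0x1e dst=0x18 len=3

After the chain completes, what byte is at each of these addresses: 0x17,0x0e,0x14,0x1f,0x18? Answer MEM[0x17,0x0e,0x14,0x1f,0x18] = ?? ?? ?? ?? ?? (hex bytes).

MEM[0x17,0x0e,0x14,0x1f,0x18] = 97 5d ba f5 ae

#0 dst[0x1d+2] := {0xba,0xae}
#1 dst[0x0c+3] := {0x97,0x91,0x5d}
#2 dst[0x13+5] := {0x10,0xba,0xae,0x67,0x97}
#3 dst[0x18+3] := {0xae,0xf5,0x19}
query mem[0x17]=0x97, mem[0x0e]=0x5d, mem[0x14]=0xba, mem[0x1f]=0xf5, mem[0x18]=0xae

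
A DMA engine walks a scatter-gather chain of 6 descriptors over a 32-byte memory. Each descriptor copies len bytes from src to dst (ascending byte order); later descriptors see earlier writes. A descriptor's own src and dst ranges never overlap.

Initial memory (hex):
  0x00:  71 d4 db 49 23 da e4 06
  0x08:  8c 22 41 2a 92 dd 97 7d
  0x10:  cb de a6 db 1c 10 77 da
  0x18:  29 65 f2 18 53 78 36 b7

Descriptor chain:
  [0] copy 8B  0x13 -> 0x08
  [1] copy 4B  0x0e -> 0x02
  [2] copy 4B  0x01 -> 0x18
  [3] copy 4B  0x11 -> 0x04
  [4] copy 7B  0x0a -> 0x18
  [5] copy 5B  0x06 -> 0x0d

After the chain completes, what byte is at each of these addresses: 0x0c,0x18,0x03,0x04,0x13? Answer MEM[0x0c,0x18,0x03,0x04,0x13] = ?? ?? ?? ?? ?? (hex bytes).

MEM[0x0c,0x18,0x03,0x04,0x13] = da 10 f2 de db

#0 dst[0x08+8] := {0xdb,0x1c,0x10,0x77,0xda,0x29,0x65,0xf2}
#1 dst[0x02+4] := {0x65,0xf2,0xcb,0xde}
#2 dst[0x18+4] := {0xd4,0x65,0xf2,0xcb}
#3 dst[0x04+4] := {0xde,0xa6,0xdb,0x1c}
#4 dst[0x18+7] := {0x10,0x77,0xda,0x29,0x65,0xf2,0xcb}
#5 dst[0x0d+5] := {0xdb,0x1c,0xdb,0x1c,0x10}
query mem[0x0c]=0xda, mem[0x18]=0x10, mem[0x03]=0xf2, mem[0x04]=0xde, mem[0x13]=0xdb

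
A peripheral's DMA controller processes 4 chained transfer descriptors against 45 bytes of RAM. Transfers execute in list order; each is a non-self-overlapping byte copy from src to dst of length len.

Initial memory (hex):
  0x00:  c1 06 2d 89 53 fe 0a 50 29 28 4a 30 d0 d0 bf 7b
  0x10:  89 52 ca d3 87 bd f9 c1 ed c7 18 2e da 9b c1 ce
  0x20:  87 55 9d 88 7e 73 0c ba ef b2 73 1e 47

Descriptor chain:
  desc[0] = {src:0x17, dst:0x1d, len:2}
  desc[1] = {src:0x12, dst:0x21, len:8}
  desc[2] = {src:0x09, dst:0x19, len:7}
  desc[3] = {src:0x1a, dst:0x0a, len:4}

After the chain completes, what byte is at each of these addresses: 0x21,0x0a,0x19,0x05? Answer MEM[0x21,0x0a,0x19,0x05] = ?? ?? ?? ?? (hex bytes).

#0 dst[0x1d+2] := {0xc1,0xed}
#1 dst[0x21+8] := {0xca,0xd3,0x87,0xbd,0xf9,0xc1,0xed,0xc7}
#2 dst[0x19+7] := {0x28,0x4a,0x30,0xd0,0xd0,0xbf,0x7b}
#3 dst[0x0a+4] := {0x4a,0x30,0xd0,0xd0}
query mem[0x21]=0xca, mem[0x0a]=0x4a, mem[0x19]=0x28, mem[0x05]=0xfe

MEM[0x21,0x0a,0x19,0x05] = ca 4a 28 fe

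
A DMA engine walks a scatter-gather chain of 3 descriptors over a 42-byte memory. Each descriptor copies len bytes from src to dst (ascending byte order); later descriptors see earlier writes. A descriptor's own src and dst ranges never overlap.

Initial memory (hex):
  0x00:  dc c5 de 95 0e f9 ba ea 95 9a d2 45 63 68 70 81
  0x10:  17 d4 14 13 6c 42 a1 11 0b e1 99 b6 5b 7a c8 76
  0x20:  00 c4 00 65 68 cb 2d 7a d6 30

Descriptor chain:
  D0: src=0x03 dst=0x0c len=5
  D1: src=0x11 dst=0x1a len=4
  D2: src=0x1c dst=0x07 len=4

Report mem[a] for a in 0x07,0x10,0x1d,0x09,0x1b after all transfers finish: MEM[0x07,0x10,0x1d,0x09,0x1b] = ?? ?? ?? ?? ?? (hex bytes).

MEM[0x07,0x10,0x1d,0x09,0x1b] = 13 ea 6c c8 14

#0 dst[0x0c+5] := {0x95,0x0e,0xf9,0xba,0xea}
#1 dst[0x1a+4] := {0xd4,0x14,0x13,0x6c}
#2 dst[0x07+4] := {0x13,0x6c,0xc8,0x76}
query mem[0x07]=0x13, mem[0x10]=0xea, mem[0x1d]=0x6c, mem[0x09]=0xc8, mem[0x1b]=0x14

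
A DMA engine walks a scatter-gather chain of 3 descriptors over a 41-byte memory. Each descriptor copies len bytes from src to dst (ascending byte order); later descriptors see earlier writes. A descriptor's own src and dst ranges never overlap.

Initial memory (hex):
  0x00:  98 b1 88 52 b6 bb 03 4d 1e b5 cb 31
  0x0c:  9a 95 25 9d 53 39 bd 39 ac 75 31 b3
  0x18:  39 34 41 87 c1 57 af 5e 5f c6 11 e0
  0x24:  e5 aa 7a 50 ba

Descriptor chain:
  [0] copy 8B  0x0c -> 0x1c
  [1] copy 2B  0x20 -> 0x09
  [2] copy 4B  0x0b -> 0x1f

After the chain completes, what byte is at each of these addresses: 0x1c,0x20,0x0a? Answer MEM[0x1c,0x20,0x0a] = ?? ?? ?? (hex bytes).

MEM[0x1c,0x20,0x0a] = 9a 9a 39

D0: mem[0x1c..0x23] <- [9a 95 25 9d 53 39 bd 39]
D1: mem[0x09..0x0a] <- [53 39]
D2: mem[0x1f..0x22] <- [31 9a 95 25]
query mem[0x1c]=0x9a, mem[0x20]=0x9a, mem[0x0a]=0x39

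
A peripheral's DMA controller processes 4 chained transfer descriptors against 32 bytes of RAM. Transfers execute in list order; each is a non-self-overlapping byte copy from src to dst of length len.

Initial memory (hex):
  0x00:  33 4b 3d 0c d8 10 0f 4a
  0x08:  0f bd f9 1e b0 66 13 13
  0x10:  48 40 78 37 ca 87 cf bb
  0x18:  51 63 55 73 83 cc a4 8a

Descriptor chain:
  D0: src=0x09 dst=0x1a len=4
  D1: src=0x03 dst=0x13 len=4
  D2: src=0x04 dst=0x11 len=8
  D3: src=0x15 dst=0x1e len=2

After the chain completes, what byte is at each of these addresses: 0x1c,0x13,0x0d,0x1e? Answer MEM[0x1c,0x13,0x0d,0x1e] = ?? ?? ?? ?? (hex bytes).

#0 dst[0x1a+4] := {0xbd,0xf9,0x1e,0xb0}
#1 dst[0x13+4] := {0x0c,0xd8,0x10,0x0f}
#2 dst[0x11+8] := {0xd8,0x10,0x0f,0x4a,0x0f,0xbd,0xf9,0x1e}
#3 dst[0x1e+2] := {0x0f,0xbd}
query mem[0x1c]=0x1e, mem[0x13]=0x0f, mem[0x0d]=0x66, mem[0x1e]=0x0f

MEM[0x1c,0x13,0x0d,0x1e] = 1e 0f 66 0f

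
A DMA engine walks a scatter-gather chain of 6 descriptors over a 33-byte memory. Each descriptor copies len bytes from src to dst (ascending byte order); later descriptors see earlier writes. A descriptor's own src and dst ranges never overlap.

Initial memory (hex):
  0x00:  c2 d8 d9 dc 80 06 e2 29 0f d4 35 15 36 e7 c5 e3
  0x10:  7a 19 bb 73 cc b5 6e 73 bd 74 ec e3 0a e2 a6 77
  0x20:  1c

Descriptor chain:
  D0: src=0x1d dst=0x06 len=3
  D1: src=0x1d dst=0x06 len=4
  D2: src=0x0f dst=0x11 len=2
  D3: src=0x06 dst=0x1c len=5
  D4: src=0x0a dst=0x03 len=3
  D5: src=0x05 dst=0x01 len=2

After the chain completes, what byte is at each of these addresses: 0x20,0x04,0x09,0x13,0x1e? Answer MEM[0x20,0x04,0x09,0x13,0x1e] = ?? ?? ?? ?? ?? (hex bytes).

D0: mem[0x06..0x08] <- [e2 a6 77]
D1: mem[0x06..0x09] <- [e2 a6 77 1c]
D2: mem[0x11..0x12] <- [e3 7a]
D3: mem[0x1c..0x20] <- [e2 a6 77 1c 35]
D4: mem[0x03..0x05] <- [35 15 36]
D5: mem[0x01..0x02] <- [36 e2]
query mem[0x20]=0x35, mem[0x04]=0x15, mem[0x09]=0x1c, mem[0x13]=0x73, mem[0x1e]=0x77

MEM[0x20,0x04,0x09,0x13,0x1e] = 35 15 1c 73 77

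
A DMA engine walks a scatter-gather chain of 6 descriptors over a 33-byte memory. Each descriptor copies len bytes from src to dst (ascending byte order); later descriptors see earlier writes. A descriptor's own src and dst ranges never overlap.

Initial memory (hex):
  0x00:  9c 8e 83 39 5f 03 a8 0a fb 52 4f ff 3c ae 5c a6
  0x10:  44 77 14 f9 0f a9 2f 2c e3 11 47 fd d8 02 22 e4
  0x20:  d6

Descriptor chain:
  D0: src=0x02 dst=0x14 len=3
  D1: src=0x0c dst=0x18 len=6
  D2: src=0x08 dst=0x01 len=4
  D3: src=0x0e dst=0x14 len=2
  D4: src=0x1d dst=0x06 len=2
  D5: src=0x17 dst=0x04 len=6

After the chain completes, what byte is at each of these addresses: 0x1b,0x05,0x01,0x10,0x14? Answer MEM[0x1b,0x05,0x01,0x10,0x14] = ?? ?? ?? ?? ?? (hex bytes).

D0: mem[0x14..0x16] <- [83 39 5f]
D1: mem[0x18..0x1d] <- [3c ae 5c a6 44 77]
D2: mem[0x01..0x04] <- [fb 52 4f ff]
D3: mem[0x14..0x15] <- [5c a6]
D4: mem[0x06..0x07] <- [77 22]
D5: mem[0x04..0x09] <- [2c 3c ae 5c a6 44]
query mem[0x1b]=0xa6, mem[0x05]=0x3c, mem[0x01]=0xfb, mem[0x10]=0x44, mem[0x14]=0x5c

MEM[0x1b,0x05,0x01,0x10,0x14] = a6 3c fb 44 5c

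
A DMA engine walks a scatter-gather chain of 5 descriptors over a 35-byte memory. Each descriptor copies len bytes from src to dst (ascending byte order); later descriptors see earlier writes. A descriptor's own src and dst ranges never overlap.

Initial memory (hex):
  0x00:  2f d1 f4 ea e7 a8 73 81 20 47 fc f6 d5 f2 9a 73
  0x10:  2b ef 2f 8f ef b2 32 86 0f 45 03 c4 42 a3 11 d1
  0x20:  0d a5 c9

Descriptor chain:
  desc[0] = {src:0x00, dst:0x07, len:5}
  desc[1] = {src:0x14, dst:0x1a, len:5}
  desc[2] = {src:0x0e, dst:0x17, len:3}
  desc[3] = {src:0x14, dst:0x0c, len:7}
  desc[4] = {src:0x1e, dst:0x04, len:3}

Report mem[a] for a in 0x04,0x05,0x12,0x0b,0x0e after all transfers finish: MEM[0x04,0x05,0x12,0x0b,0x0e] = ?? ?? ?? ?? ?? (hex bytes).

  after D0: wrote 5B at 0x07 = 2fd1f4eae7
  after D1: wrote 5B at 0x1a = efb232860f
  after D2: wrote 3B at 0x17 = 9a732b
  after D3: wrote 7B at 0x0c = efb2329a732bef
  after D4: wrote 3B at 0x04 = 0fd10d
query mem[0x04]=0x0f, mem[0x05]=0xd1, mem[0x12]=0xef, mem[0x0b]=0xe7, mem[0x0e]=0x32

MEM[0x04,0x05,0x12,0x0b,0x0e] = 0f d1 ef e7 32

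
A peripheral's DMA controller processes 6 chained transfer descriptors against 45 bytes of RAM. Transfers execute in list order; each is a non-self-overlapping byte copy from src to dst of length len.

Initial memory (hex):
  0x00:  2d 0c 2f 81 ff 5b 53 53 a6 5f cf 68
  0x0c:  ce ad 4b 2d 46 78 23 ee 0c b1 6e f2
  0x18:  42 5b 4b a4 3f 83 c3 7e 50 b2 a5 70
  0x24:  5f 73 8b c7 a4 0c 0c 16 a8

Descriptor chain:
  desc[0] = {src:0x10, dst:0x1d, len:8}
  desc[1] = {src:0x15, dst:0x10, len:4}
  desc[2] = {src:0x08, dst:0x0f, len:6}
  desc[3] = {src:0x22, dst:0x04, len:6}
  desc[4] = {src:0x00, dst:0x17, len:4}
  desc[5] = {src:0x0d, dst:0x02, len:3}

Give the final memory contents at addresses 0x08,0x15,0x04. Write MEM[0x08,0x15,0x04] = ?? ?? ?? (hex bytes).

  after D0: wrote 8B at 0x1d = 467823ee0cb16ef2
  after D1: wrote 4B at 0x10 = b16ef242
  after D2: wrote 6B at 0x0f = a65fcf68cead
  after D3: wrote 6B at 0x04 = b16ef2738bc7
  after D4: wrote 4B at 0x17 = 2d0c2f81
  after D5: wrote 3B at 0x02 = ad4ba6
query mem[0x08]=0x8b, mem[0x15]=0xb1, mem[0x04]=0xa6

MEM[0x08,0x15,0x04] = 8b b1 a6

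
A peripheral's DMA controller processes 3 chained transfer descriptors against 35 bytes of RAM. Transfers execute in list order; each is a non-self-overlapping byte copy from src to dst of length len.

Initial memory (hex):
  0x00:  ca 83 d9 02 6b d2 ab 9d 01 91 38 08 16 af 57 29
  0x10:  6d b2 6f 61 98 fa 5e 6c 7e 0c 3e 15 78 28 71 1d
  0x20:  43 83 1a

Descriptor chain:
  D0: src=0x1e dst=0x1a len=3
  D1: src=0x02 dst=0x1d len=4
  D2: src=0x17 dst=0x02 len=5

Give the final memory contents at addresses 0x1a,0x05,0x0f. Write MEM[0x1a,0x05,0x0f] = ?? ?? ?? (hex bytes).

[0] 0x1e->0x1a len=3 : 71 1d 43
[1] 0x02->0x1d len=4 : d9 02 6b d2
[2] 0x17->0x02 len=5 : 6c 7e 0c 71 1d
query mem[0x1a]=0x71, mem[0x05]=0x71, mem[0x0f]=0x29

MEM[0x1a,0x05,0x0f] = 71 71 29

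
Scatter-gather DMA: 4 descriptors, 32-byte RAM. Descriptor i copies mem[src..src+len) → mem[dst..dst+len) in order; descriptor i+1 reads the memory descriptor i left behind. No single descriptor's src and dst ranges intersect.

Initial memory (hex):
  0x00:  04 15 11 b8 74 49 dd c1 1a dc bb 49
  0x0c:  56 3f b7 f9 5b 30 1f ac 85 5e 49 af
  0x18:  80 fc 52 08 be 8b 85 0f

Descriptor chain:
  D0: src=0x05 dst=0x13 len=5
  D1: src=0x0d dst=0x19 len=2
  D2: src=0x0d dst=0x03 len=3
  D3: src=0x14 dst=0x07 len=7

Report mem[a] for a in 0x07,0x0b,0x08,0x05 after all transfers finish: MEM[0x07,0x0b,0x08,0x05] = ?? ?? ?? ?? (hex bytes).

MEM[0x07,0x0b,0x08,0x05] = dd 80 c1 f9

  after D0: wrote 5B at 0x13 = 49ddc11adc
  after D1: wrote 2B at 0x19 = 3fb7
  after D2: wrote 3B at 0x03 = 3fb7f9
  after D3: wrote 7B at 0x07 = ddc11adc803fb7
query mem[0x07]=0xdd, mem[0x0b]=0x80, mem[0x08]=0xc1, mem[0x05]=0xf9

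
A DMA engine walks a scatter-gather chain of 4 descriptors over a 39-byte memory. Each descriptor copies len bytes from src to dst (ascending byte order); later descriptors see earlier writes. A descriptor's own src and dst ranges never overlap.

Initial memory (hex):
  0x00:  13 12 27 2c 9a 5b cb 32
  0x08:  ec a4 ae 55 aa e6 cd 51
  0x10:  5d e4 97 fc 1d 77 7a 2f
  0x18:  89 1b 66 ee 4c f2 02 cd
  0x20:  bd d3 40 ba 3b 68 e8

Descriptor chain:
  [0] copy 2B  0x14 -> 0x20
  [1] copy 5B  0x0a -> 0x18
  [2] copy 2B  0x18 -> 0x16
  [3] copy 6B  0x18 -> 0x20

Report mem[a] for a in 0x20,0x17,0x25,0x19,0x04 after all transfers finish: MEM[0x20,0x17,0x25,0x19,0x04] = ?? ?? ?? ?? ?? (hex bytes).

MEM[0x20,0x17,0x25,0x19,0x04] = ae 55 f2 55 9a

  after D0: wrote 2B at 0x20 = 1d77
  after D1: wrote 5B at 0x18 = ae55aae6cd
  after D2: wrote 2B at 0x16 = ae55
  after D3: wrote 6B at 0x20 = ae55aae6cdf2
query mem[0x20]=0xae, mem[0x17]=0x55, mem[0x25]=0xf2, mem[0x19]=0x55, mem[0x04]=0x9a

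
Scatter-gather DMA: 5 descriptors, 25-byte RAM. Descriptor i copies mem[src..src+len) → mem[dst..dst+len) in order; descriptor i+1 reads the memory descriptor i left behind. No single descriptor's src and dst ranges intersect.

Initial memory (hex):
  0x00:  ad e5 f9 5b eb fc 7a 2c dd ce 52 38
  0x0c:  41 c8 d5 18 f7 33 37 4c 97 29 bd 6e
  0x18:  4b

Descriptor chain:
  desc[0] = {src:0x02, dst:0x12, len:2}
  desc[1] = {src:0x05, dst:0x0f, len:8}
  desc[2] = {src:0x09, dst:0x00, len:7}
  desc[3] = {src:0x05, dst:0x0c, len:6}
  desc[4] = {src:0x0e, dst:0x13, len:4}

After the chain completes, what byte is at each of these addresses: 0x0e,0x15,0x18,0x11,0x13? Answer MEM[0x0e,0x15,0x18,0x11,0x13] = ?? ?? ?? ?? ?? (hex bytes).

  after D0: wrote 2B at 0x12 = f95b
  after D1: wrote 8B at 0x0f = fc7a2cddce523841
  after D2: wrote 7B at 0x00 = ce523841c8d5fc
  after D3: wrote 6B at 0x0c = d5fc2cddce52
  after D4: wrote 4B at 0x13 = 2cddce52
query mem[0x0e]=0x2c, mem[0x15]=0xce, mem[0x18]=0x4b, mem[0x11]=0x52, mem[0x13]=0x2c

MEM[0x0e,0x15,0x18,0x11,0x13] = 2c ce 4b 52 2c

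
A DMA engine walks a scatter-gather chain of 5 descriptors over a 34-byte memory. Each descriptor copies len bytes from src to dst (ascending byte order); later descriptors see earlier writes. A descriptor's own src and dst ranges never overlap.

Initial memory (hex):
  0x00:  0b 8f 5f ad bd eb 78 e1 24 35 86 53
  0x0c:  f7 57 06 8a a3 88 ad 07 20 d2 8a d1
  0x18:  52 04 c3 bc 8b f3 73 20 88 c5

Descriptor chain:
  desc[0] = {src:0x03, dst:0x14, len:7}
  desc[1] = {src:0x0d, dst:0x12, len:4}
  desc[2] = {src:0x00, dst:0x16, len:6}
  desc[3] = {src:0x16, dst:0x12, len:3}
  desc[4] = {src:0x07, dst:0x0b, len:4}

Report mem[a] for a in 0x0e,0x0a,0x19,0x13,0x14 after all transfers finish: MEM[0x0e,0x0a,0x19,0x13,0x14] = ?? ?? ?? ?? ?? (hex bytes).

MEM[0x0e,0x0a,0x19,0x13,0x14] = 86 86 ad 8f 5f

D0: mem[0x14..0x1a] <- [ad bd eb 78 e1 24 35]
D1: mem[0x12..0x15] <- [57 06 8a a3]
D2: mem[0x16..0x1b] <- [0b 8f 5f ad bd eb]
D3: mem[0x12..0x14] <- [0b 8f 5f]
D4: mem[0x0b..0x0e] <- [e1 24 35 86]
query mem[0x0e]=0x86, mem[0x0a]=0x86, mem[0x19]=0xad, mem[0x13]=0x8f, mem[0x14]=0x5f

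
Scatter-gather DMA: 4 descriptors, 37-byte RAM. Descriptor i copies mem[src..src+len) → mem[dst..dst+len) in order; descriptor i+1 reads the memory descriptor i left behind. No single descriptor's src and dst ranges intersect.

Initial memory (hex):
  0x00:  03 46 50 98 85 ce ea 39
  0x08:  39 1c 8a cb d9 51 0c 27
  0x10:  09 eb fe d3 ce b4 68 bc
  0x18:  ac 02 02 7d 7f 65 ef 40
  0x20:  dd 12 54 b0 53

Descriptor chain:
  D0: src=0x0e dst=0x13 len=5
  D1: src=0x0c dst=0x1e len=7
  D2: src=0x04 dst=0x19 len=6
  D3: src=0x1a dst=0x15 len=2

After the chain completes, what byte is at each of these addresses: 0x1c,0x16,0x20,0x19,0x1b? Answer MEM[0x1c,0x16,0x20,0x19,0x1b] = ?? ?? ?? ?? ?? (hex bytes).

MEM[0x1c,0x16,0x20,0x19,0x1b] = 39 ea 0c 85 ea

#0 dst[0x13+5] := {0x0c,0x27,0x09,0xeb,0xfe}
#1 dst[0x1e+7] := {0xd9,0x51,0x0c,0x27,0x09,0xeb,0xfe}
#2 dst[0x19+6] := {0x85,0xce,0xea,0x39,0x39,0x1c}
#3 dst[0x15+2] := {0xce,0xea}
query mem[0x1c]=0x39, mem[0x16]=0xea, mem[0x20]=0x0c, mem[0x19]=0x85, mem[0x1b]=0xea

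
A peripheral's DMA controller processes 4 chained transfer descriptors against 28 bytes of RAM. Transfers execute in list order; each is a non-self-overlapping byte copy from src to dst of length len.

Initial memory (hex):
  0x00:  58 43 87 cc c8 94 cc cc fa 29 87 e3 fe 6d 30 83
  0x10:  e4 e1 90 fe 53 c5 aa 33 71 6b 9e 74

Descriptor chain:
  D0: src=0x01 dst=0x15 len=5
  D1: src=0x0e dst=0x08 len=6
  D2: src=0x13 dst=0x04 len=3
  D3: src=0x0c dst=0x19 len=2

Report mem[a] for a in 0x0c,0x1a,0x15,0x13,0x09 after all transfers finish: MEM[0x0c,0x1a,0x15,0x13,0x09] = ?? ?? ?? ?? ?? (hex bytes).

MEM[0x0c,0x1a,0x15,0x13,0x09] = 90 fe 43 fe 83

D0: mem[0x15..0x19] <- [43 87 cc c8 94]
D1: mem[0x08..0x0d] <- [30 83 e4 e1 90 fe]
D2: mem[0x04..0x06] <- [fe 53 43]
D3: mem[0x19..0x1a] <- [90 fe]
query mem[0x0c]=0x90, mem[0x1a]=0xfe, mem[0x15]=0x43, mem[0x13]=0xfe, mem[0x09]=0x83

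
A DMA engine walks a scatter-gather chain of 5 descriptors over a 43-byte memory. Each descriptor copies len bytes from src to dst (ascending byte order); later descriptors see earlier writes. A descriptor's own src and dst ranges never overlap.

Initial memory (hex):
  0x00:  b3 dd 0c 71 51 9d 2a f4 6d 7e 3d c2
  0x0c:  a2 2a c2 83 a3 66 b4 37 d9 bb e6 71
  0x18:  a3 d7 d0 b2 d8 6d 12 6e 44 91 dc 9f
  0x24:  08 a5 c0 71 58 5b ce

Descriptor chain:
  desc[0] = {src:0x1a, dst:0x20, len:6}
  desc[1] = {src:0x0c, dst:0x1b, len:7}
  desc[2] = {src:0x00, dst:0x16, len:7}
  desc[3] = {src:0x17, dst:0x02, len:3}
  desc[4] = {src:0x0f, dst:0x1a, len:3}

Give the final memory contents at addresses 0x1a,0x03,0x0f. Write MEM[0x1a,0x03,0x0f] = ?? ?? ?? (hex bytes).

MEM[0x1a,0x03,0x0f] = 83 0c 83

  after D0: wrote 6B at 0x20 = d0b2d86d126e
  after D1: wrote 7B at 0x1b = a22ac283a366b4
  after D2: wrote 7B at 0x16 = b3dd0c71519d2a
  after D3: wrote 3B at 0x02 = dd0c71
  after D4: wrote 3B at 0x1a = 83a366
query mem[0x1a]=0x83, mem[0x03]=0x0c, mem[0x0f]=0x83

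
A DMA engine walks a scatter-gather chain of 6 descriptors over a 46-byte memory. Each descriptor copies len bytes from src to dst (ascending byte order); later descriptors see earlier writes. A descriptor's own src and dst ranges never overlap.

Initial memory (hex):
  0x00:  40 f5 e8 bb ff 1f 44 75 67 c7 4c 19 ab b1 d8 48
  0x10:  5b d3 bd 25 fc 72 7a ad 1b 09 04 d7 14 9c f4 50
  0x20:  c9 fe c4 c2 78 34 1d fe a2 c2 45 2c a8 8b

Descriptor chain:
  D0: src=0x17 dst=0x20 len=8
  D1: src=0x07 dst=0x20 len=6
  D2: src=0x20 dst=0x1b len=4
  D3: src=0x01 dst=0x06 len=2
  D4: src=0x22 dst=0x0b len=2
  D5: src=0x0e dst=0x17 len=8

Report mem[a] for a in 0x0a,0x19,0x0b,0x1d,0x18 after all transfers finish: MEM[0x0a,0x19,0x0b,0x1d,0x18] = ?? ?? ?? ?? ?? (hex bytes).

MEM[0x0a,0x19,0x0b,0x1d,0x18] = 4c 5b c7 fc 48

D0: mem[0x20..0x27] <- [ad 1b 09 04 d7 14 9c f4]
D1: mem[0x20..0x25] <- [75 67 c7 4c 19 ab]
D2: mem[0x1b..0x1e] <- [75 67 c7 4c]
D3: mem[0x06..0x07] <- [f5 e8]
D4: mem[0x0b..0x0c] <- [c7 4c]
D5: mem[0x17..0x1e] <- [d8 48 5b d3 bd 25 fc 72]
query mem[0x0a]=0x4c, mem[0x19]=0x5b, mem[0x0b]=0xc7, mem[0x1d]=0xfc, mem[0x18]=0x48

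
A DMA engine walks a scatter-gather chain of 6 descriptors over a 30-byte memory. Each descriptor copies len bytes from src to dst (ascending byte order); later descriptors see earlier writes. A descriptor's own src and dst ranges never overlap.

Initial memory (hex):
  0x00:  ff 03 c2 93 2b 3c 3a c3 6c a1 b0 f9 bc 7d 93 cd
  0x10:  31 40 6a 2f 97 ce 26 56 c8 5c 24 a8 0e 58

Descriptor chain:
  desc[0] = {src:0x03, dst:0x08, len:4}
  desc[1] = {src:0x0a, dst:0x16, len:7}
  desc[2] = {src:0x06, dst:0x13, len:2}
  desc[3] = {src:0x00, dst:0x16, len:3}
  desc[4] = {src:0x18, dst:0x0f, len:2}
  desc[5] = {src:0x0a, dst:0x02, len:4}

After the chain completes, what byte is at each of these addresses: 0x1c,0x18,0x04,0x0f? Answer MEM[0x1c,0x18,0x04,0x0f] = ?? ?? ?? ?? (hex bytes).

  after D0: wrote 4B at 0x08 = 932b3c3a
  after D1: wrote 7B at 0x16 = 3c3abc7d93cd31
  after D2: wrote 2B at 0x13 = 3ac3
  after D3: wrote 3B at 0x16 = ff03c2
  after D4: wrote 2B at 0x0f = c27d
  after D5: wrote 4B at 0x02 = 3c3abc7d
query mem[0x1c]=0x31, mem[0x18]=0xc2, mem[0x04]=0xbc, mem[0x0f]=0xc2

MEM[0x1c,0x18,0x04,0x0f] = 31 c2 bc c2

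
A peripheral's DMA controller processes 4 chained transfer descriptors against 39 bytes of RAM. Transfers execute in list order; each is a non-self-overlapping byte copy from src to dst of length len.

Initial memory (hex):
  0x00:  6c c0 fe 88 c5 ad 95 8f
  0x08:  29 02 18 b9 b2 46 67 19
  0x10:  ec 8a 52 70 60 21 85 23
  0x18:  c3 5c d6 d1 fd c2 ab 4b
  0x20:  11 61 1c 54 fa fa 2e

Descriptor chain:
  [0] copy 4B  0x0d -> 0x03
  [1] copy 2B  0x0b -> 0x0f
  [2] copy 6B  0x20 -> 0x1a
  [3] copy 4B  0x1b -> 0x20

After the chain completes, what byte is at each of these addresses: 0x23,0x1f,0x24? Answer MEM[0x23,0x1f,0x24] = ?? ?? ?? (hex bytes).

D0: mem[0x03..0x06] <- [46 67 19 ec]
D1: mem[0x0f..0x10] <- [b9 b2]
D2: mem[0x1a..0x1f] <- [11 61 1c 54 fa fa]
D3: mem[0x20..0x23] <- [61 1c 54 fa]
query mem[0x23]=0xfa, mem[0x1f]=0xfa, mem[0x24]=0xfa

MEM[0x23,0x1f,0x24] = fa fa fa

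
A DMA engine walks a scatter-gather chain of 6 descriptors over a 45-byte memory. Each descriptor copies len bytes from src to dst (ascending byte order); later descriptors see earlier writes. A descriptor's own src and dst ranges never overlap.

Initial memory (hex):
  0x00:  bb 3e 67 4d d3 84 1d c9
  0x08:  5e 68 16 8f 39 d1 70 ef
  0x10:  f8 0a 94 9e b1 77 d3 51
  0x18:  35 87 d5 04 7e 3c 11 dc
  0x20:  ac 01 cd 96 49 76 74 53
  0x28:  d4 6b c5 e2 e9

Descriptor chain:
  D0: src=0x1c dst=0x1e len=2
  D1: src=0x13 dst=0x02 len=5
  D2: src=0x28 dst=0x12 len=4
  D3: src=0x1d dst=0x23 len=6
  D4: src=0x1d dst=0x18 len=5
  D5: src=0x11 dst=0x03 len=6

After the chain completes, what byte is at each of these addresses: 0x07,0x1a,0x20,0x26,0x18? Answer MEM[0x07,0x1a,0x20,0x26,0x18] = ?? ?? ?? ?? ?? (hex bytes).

MEM[0x07,0x1a,0x20,0x26,0x18] = e2 3c ac ac 3c

#0 dst[0x1e+2] := {0x7e,0x3c}
#1 dst[0x02+5] := {0x9e,0xb1,0x77,0xd3,0x51}
#2 dst[0x12+4] := {0xd4,0x6b,0xc5,0xe2}
#3 dst[0x23+6] := {0x3c,0x7e,0x3c,0xac,0x01,0xcd}
#4 dst[0x18+5] := {0x3c,0x7e,0x3c,0xac,0x01}
#5 dst[0x03+6] := {0x0a,0xd4,0x6b,0xc5,0xe2,0xd3}
query mem[0x07]=0xe2, mem[0x1a]=0x3c, mem[0x20]=0xac, mem[0x26]=0xac, mem[0x18]=0x3c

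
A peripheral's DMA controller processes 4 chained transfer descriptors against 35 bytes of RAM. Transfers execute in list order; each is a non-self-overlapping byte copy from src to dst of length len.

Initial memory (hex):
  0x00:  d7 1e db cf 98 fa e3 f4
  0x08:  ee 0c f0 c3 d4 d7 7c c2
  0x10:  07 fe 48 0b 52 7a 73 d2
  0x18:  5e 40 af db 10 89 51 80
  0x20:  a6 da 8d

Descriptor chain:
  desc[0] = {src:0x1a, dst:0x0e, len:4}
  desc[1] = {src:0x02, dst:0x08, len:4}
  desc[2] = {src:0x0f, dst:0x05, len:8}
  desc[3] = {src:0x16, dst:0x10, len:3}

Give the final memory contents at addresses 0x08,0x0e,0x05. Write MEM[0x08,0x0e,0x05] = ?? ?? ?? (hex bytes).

MEM[0x08,0x0e,0x05] = 48 af db

#0 dst[0x0e+4] := {0xaf,0xdb,0x10,0x89}
#1 dst[0x08+4] := {0xdb,0xcf,0x98,0xfa}
#2 dst[0x05+8] := {0xdb,0x10,0x89,0x48,0x0b,0x52,0x7a,0x73}
#3 dst[0x10+3] := {0x73,0xd2,0x5e}
query mem[0x08]=0x48, mem[0x0e]=0xaf, mem[0x05]=0xdb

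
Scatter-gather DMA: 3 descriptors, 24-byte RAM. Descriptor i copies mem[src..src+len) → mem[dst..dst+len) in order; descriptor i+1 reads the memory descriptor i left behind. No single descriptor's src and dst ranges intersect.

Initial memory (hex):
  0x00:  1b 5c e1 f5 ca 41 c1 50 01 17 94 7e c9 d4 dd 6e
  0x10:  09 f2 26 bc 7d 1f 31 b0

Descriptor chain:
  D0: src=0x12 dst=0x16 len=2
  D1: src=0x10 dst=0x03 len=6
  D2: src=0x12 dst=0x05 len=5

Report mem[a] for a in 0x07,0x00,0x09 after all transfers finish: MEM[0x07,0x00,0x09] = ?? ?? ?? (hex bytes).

MEM[0x07,0x00,0x09] = 7d 1b 26

D0: mem[0x16..0x17] <- [26 bc]
D1: mem[0x03..0x08] <- [09 f2 26 bc 7d 1f]
D2: mem[0x05..0x09] <- [26 bc 7d 1f 26]
query mem[0x07]=0x7d, mem[0x00]=0x1b, mem[0x09]=0x26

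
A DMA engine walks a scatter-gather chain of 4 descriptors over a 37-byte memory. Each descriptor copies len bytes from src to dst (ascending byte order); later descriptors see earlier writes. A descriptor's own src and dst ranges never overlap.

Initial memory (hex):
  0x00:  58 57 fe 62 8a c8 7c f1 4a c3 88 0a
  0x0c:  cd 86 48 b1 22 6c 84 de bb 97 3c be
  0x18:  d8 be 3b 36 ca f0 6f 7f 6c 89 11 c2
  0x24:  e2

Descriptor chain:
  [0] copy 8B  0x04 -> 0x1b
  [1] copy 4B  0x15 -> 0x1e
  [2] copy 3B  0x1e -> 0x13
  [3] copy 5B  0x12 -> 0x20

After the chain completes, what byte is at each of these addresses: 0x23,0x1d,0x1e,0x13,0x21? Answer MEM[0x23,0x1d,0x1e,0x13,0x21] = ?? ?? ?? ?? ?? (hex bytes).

#0 dst[0x1b+8] := {0x8a,0xc8,0x7c,0xf1,0x4a,0xc3,0x88,0x0a}
#1 dst[0x1e+4] := {0x97,0x3c,0xbe,0xd8}
#2 dst[0x13+3] := {0x97,0x3c,0xbe}
#3 dst[0x20+5] := {0x84,0x97,0x3c,0xbe,0x3c}
query mem[0x23]=0xbe, mem[0x1d]=0x7c, mem[0x1e]=0x97, mem[0x13]=0x97, mem[0x21]=0x97

MEM[0x23,0x1d,0x1e,0x13,0x21] = be 7c 97 97 97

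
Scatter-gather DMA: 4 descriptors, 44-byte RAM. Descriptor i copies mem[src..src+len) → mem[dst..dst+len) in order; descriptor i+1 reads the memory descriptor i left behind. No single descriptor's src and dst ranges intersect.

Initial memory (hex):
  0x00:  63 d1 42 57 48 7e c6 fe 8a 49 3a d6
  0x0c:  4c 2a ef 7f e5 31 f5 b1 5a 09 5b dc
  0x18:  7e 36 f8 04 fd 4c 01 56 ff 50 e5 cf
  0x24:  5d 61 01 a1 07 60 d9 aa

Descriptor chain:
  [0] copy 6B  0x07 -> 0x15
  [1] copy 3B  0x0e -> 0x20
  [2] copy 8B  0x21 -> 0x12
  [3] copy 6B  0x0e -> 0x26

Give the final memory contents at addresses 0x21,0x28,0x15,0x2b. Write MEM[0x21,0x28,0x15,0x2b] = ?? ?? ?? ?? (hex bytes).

#0 dst[0x15+6] := {0xfe,0x8a,0x49,0x3a,0xd6,0x4c}
#1 dst[0x20+3] := {0xef,0x7f,0xe5}
#2 dst[0x12+8] := {0x7f,0xe5,0xcf,0x5d,0x61,0x01,0xa1,0x07}
#3 dst[0x26+6] := {0xef,0x7f,0xe5,0x31,0x7f,0xe5}
query mem[0x21]=0x7f, mem[0x28]=0xe5, mem[0x15]=0x5d, mem[0x2b]=0xe5

MEM[0x21,0x28,0x15,0x2b] = 7f e5 5d e5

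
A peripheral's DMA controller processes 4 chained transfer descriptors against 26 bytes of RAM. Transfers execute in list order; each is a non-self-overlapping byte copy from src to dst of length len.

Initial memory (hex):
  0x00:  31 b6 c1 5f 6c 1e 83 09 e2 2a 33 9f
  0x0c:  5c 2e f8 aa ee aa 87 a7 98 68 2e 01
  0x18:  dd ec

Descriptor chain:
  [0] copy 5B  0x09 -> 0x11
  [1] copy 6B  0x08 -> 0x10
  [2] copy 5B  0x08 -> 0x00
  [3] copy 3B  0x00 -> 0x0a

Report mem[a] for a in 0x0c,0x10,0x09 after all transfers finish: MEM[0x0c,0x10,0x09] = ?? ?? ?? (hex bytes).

MEM[0x0c,0x10,0x09] = 33 e2 2a

D0: mem[0x11..0x15] <- [2a 33 9f 5c 2e]
D1: mem[0x10..0x15] <- [e2 2a 33 9f 5c 2e]
D2: mem[0x00..0x04] <- [e2 2a 33 9f 5c]
D3: mem[0x0a..0x0c] <- [e2 2a 33]
query mem[0x0c]=0x33, mem[0x10]=0xe2, mem[0x09]=0x2a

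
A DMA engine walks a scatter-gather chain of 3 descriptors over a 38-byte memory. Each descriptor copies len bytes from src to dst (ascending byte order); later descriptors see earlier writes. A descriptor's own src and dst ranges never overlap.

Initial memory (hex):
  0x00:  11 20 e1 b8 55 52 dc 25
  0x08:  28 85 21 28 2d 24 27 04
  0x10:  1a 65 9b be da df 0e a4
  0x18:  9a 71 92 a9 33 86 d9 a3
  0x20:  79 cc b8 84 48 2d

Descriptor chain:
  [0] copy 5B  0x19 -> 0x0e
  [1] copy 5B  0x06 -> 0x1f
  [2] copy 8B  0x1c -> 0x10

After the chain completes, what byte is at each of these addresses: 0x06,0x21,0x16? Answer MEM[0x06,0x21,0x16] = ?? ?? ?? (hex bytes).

MEM[0x06,0x21,0x16] = dc 28 85

#0 dst[0x0e+5] := {0x71,0x92,0xa9,0x33,0x86}
#1 dst[0x1f+5] := {0xdc,0x25,0x28,0x85,0x21}
#2 dst[0x10+8] := {0x33,0x86,0xd9,0xdc,0x25,0x28,0x85,0x21}
query mem[0x06]=0xdc, mem[0x21]=0x28, mem[0x16]=0x85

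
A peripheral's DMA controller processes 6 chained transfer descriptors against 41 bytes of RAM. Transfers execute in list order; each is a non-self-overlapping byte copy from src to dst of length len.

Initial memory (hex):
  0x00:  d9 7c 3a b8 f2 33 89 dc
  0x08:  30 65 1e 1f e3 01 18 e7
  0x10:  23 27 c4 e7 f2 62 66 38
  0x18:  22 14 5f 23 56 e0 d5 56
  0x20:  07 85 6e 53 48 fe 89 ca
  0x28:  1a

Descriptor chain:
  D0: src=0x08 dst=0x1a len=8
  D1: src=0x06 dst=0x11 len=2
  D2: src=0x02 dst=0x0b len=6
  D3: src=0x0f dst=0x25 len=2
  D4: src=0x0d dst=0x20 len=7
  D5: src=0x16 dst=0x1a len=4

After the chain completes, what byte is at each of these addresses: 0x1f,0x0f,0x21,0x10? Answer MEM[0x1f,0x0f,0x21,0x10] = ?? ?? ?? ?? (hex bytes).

MEM[0x1f,0x0f,0x21,0x10] = 01 89 33 dc

[0] 0x08->0x1a len=8 : 30 65 1e 1f e3 01 18 e7
[1] 0x06->0x11 len=2 : 89 dc
[2] 0x02->0x0b len=6 : 3a b8 f2 33 89 dc
[3] 0x0f->0x25 len=2 : 89 dc
[4] 0x0d->0x20 len=7 : f2 33 89 dc 89 dc e7
[5] 0x16->0x1a len=4 : 66 38 22 14
query mem[0x1f]=0x01, mem[0x0f]=0x89, mem[0x21]=0x33, mem[0x10]=0xdc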